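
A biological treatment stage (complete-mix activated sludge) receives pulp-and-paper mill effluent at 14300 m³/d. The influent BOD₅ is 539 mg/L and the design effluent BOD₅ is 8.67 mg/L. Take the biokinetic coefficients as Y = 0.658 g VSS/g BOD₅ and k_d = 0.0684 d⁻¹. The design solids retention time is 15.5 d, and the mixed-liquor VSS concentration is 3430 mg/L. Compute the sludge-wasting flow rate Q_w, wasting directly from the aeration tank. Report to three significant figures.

Rearranging the biomass balance for a CMAS with decay, V = Y·Q·ΔS·θ_c / [X·(1+k_d θ_c)] = 0.658 × 14300 × (539 − 8.67) × 15.5 / [3430 × (1 + 0.0684 × 15.5)] = 7.73×10^7 / 7066 = 10946 m³.
Wasting from the aeration tank: Q_w = V / θ_c = 10946 / 15.5 = 706.2 m³/d.

Q_w ≈ 706 m³/d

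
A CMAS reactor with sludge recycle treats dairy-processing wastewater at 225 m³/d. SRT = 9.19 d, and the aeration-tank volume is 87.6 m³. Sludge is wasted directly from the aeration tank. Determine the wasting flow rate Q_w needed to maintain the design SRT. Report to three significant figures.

For wasting at MLVSS concentration, Q_w = V/θ_c = 87.60/9.19 = 9.532 m³/d.

Q_w ≈ 9.53 m³/d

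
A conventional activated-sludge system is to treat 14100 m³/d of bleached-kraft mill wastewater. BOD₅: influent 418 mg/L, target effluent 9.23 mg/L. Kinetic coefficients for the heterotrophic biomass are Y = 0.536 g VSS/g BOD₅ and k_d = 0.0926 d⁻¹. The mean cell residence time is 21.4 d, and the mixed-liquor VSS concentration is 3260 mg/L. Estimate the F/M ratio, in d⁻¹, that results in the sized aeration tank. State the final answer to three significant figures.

Rearranging the biomass balance for a CMAS with decay, V = Y·Q·ΔS·θ_c / [X·(1+k_d θ_c)] = 0.536 × 14100 × (418 − 9.23) × 21.4 / [3260 × (1 + 0.0926 × 21.4)] = 6.61×10^7 / 9720 = 6801 m³.
F/M = Q·S₀ / (V·X) = 14100 × 418 / (6801 × 3260) = 0.2658 g BOD₅·(g VSS·d)⁻¹.

F/M ≈ 0.266 d⁻¹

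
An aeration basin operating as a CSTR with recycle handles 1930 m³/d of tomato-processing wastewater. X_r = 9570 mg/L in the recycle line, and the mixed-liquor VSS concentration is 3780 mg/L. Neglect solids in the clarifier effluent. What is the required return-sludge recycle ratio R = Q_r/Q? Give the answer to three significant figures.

R ≈ 0.653

Mass balance around the secondary clarifier (neglecting effluent solids): R = X / (X_r − X) = 3780 / (9570 − 3780) = 0.6528.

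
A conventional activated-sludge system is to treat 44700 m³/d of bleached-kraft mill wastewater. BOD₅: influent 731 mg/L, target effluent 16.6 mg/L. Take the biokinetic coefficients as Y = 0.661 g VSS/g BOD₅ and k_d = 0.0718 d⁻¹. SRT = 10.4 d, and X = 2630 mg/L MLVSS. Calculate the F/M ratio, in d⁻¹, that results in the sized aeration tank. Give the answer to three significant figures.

F/M ≈ 0.260 d⁻¹

From the SRT design equation V = Y Q (S₀−S) θ_c / [X (1 + k_d θ_c)] = 0.661 × 44700 × (731 − 16.6) × 10.4 / [2630 × (1 + 0.0718 × 10.4)] = 2.2×10^8 / 4594 = 47786 m³.
Food-to-microorganism ratio F/M = Q S₀ / (V X) = 44700 × 731 / (47786 × 2630) = 0.2600 d⁻¹.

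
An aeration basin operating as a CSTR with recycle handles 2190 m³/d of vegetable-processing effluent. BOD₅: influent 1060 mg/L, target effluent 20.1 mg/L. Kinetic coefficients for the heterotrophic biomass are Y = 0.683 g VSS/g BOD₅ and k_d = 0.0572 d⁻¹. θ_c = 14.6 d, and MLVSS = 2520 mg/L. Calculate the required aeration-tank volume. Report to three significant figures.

From the SRT design equation V = Y Q (S₀−S) θ_c / [X (1 + k_d θ_c)] = 0.683 × 2190 × (1060 − 20.1) × 14.6 / [2520 × (1 + 0.0572 × 14.6)] = 2.27×10^7 / 4625 = 4911 m³.

V ≈ 4910 m³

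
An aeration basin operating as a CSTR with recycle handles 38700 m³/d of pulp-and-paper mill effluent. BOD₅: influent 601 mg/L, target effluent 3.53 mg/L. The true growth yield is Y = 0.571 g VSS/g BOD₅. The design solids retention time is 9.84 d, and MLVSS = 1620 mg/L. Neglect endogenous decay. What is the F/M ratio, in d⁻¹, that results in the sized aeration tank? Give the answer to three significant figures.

With k_d = 0 the design equation reduces to V = Y Q (S₀−S) θ_c / X = 0.571 × 38700 × (601 − 3.53) × 9.84 / 1620 = 80194 m³.
Food-to-microorganism ratio F/M = Q S₀ / (V X) = 38700 × 601 / (80194 × 1620) = 0.1790 d⁻¹.

F/M ≈ 0.179 d⁻¹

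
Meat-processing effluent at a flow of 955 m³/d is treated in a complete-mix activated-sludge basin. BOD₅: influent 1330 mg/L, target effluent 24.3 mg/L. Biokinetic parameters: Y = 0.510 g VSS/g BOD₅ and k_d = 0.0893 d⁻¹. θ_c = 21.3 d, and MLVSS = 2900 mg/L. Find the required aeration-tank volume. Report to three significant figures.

Rearranging the biomass balance for a CMAS with decay, V = Y·Q·ΔS·θ_c / [X·(1+k_d θ_c)] = 0.510 × 955 × (1330 − 24.3) × 21.3 / [2900 × (1 + 0.0893 × 21.3)] = 1.35×10^7 / 8416 = 1609 m³.

V ≈ 1610 m³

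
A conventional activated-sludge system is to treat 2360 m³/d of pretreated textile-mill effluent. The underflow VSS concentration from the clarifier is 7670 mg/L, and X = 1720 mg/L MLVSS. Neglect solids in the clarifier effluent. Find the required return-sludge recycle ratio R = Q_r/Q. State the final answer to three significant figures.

R ≈ 0.289

R = Q_r/Q = X/(X_r − X) = 1720 / (7670 − 1720) = 0.2891.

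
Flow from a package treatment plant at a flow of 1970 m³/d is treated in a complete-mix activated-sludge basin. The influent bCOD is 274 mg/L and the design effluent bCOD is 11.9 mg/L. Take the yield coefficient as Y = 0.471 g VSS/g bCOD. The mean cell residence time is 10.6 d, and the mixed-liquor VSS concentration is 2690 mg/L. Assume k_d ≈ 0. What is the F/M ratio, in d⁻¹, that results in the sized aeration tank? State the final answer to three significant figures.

Biomass mass balance (decay neglected): V·X = Y·Q·(S₀ − S)·θ_c, so V = 0.471 × 1970 × (274 − 11.9) × 10.6 / 2690 = 958.3 m³.
F/M = applied load / biomass = Q·S₀/(V·X) = 1970 × 274 / (958.3 × 2690) = 0.2094 d⁻¹.

F/M ≈ 0.209 d⁻¹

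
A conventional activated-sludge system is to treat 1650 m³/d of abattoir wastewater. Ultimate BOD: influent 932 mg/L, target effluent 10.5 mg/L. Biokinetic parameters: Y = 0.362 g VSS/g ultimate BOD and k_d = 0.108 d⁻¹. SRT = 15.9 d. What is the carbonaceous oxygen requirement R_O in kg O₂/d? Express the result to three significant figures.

R_O ≈ 1230 kg O₂/d

Correct the yield for decay: Y_obs = Y/(1 + k_d θ_c) = 0.362 / (1 + 0.108 × 15.9) = 0.362 / 2.717 = 0.1332.
Substrate removed = Q·(S₀ − S) = 1650 m³/d × (932 − 10.5) g/m³ = 1.52×10^6 g/d = 1520 kg/d.
Net sludge production P_X = 0.1332 × 1520 = 202.6 kg VSS/d.
R_O = Q·(S₀ − S) − 1.42·P_X = 1520 − 1.42 × 202.6 = 1233 kg O₂/d.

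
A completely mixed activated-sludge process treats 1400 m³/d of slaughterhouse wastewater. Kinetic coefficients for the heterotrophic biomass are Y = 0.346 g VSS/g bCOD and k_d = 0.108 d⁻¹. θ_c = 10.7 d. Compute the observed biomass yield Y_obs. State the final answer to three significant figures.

The observed yield is Y_obs = Y/(1 + k_d·θ_c) = 0.346 / (1 + 0.108 × 10.7) = 0.346 / 2.156 = 0.1605 g VSS per g bCOD removed.

Y_obs ≈ 0.161 g VSS/g bCOD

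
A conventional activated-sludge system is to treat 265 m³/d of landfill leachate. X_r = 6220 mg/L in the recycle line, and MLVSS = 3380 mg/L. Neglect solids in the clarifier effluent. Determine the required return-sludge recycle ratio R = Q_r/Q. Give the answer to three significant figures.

Solids balance on the clarifier gives (1+R)X = R·X_r, so R = X/(X_r − X) = 3380 / (6220 − 3380) = 1.190.

R ≈ 1.19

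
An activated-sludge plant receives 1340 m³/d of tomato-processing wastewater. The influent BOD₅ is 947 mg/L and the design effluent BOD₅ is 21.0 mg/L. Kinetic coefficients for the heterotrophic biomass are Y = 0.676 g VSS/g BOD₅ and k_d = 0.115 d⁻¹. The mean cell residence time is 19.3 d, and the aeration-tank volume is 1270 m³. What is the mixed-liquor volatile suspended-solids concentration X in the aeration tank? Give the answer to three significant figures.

X ≈ 3960 mg/L

Solving the biomass balance for X: X = Y Q (S₀−S) θ_c / [V (1+k_d θ_c)] = 0.676 × 1340 × (947 − 21.0) × 19.3 / [1270 × (1 + 0.115 × 19.3)] = 3959 mg/L.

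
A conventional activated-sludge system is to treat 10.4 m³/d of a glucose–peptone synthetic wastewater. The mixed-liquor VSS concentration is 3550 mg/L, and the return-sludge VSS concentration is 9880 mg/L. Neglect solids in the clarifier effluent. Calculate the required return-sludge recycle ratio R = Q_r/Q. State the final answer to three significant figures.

R ≈ 0.561

Mass balance around the secondary clarifier (neglecting effluent solids): R = X / (X_r − X) = 3550 / (9880 − 3550) = 0.5608.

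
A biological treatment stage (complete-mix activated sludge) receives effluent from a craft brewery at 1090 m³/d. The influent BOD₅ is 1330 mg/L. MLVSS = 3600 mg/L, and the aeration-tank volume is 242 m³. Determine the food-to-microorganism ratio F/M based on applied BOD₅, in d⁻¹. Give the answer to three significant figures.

F/M = applied load / biomass = Q·S₀/(V·X) = 1090 × 1330 / (242.0 × 3600) = 1.664 d⁻¹.

F/M ≈ 1.66 d⁻¹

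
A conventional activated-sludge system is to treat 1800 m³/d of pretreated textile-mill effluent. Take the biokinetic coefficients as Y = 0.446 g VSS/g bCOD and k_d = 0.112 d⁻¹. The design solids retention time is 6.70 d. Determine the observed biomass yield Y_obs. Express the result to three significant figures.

Y_obs ≈ 0.255 g VSS/g bCOD

Correct the yield for decay: Y_obs = Y/(1 + k_d θ_c) = 0.446 / (1 + 0.112 × 6.70) = 0.446 / 1.750 = 0.2548.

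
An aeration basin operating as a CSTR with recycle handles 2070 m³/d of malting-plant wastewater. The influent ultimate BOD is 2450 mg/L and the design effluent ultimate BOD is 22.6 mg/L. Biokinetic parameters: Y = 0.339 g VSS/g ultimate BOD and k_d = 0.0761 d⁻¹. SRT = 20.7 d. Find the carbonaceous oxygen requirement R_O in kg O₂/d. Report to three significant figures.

R_O ≈ 4090 kg O₂/d

The observed yield is Y_obs = Y/(1 + k_d·θ_c) = 0.339 / (1 + 0.0761 × 20.7) = 0.339 / 2.575 = 0.1316 g VSS per g ultimate BOD removed.
Mass of ultimate BOD removed per day: Q(S₀ − S) = 2070 × 2427 g/m³ = 5025 kg/d.
Net sludge production P_X = 0.1316 × 5025 = 661.4 kg VSS/d.
R_O = Q·(S₀ − S) − 1.42·P_X = 5025 − 1.42 × 661.4 = 4085 kg O₂/d.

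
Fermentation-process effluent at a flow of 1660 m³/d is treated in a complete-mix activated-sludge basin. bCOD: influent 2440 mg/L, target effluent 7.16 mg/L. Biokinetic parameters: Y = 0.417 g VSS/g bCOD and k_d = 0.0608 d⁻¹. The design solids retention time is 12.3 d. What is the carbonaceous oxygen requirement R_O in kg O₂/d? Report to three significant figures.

Observed yield with endogenous decay: Y_obs = Y / (1 + k_d·θ_c) = 0.417 / (1 + 0.0608 × 12.3) = 0.417 / 1.748 = 0.2386 g VSS/g bCOD.
Substrate removed = Q·(S₀ − S) = 1660 m³/d × (2440 − 7.16) g/m³ = 4.04×10^6 g/d = 4039 kg/d.
Net sludge production P_X = 0.2386 × 4039 = 963.5 kg VSS/d.
R_O = Q·(S₀ − S) − 1.42·P_X = 4039 − 1.42 × 963.5 = 2670 kg O₂/d.

R_O ≈ 2670 kg O₂/d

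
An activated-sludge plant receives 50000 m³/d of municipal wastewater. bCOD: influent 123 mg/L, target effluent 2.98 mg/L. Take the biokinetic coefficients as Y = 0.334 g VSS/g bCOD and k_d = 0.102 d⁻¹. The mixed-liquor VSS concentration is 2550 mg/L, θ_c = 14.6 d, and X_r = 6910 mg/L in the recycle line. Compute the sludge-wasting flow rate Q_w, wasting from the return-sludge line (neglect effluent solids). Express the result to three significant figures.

Q_w ≈ 117 m³/d

Steady-state biomass mass balance: V·X·(1 + k_d·θ_c) = Y·Q·(S₀ − S)·θ_c, so V = 0.334 × 50000 × (123 − 2.98) × 14.6 / [2550 × (1 + 0.102 × 14.6)] = 2.93×10^7 / 6347 = 4610 m³.
θ_c = V·X/(Q_w·X_r) when wasting from the recycle, so Q_w = V·X/(θ_c·X_r) = 4610 × 2550 / (14.6 × 6910) = 116.5 m³/d.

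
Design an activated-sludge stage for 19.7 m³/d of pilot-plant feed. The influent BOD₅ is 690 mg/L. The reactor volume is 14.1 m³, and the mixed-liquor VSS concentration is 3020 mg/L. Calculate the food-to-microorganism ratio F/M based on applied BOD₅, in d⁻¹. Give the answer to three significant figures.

F/M ≈ 0.319 d⁻¹

F/M = Q·S₀ / (V·X) = 19.7 × 690 / (14.10 × 3020) = 0.3192 g BOD₅·(g VSS·d)⁻¹.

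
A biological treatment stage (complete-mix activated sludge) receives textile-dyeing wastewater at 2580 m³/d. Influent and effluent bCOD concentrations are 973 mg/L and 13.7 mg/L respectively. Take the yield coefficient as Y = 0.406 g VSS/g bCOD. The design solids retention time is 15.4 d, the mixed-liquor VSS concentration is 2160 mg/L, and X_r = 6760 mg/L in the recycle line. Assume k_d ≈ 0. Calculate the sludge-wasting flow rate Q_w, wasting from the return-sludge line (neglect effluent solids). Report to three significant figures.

With k_d = 0 the design equation reduces to V = Y Q (S₀−S) θ_c / X = 0.406 × 2580 × (973 − 13.7) × 15.4 / 2160 = 7164 m³.
Q_w = (V·X)/(θ_c X_r) = 7164 × 2160 / (15.4 × 6760) = 148.6 m³/d.

Q_w ≈ 149 m³/d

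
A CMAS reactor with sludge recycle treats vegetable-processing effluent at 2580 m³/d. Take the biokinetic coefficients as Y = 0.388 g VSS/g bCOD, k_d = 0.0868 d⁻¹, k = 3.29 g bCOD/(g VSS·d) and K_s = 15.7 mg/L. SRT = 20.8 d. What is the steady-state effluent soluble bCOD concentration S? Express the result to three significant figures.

S ≈ 1.85 mg/L

Effluent substrate depends only on kinetics and SRT: S = K_s(1 + k_d θ_c) / [θ_c(Yk − k_d) − 1] = 15.7 × (1 + 0.0868 × 20.8) / [20.8 × (0.388 × 3.29 − 0.0868) − 1] = 44.05 / 23.75 = 1.855 mg/L.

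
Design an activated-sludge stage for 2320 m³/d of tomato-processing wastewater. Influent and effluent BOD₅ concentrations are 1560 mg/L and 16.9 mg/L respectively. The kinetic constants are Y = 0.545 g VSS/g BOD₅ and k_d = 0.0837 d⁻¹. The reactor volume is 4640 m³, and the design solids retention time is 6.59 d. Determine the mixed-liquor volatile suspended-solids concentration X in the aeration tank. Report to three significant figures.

X ≈ 1790 mg/L

X = Y·Q·ΔS·θ_c / [V·(1 + k_d θ_c)] = 0.545 × 2320 × (1560 − 16.9) × 6.59 / [4640 × (1 + 0.0837 × 6.59)] = 1786 mg/L.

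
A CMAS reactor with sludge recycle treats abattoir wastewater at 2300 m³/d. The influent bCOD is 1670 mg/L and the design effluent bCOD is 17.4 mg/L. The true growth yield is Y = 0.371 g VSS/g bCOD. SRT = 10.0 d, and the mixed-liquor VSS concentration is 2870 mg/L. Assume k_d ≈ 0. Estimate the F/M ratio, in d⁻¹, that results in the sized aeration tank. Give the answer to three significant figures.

F/M ≈ 0.272 d⁻¹

Biomass mass balance (decay neglected): V·X = Y·Q·(S₀ − S)·θ_c, so V = 0.371 × 2300 × (1670 − 17.4) × 10.0 / 2870 = 4913 m³.
Food-to-microorganism ratio F/M = Q S₀ / (V X) = 2300 × 1670 / (4913 × 2870) = 0.2724 d⁻¹.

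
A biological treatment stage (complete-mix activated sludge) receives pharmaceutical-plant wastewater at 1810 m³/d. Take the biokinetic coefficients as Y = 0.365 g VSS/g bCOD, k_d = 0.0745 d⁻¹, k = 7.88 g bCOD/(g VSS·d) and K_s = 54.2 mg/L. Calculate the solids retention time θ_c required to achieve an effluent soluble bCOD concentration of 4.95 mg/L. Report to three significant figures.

From 1/θ_c = Y·k·S/(K_s + S) − k_d: Y·k·S/(K_s+S) = 0.365 × 7.88 × 4.95 / (54.2 + 4.95) = 0.2407 d⁻¹.
1/θ_c = 0.2407 − 0.0745 = 0.1662 d⁻¹, so θ_c = 6.017 d.

θ_c ≈ 6.02 d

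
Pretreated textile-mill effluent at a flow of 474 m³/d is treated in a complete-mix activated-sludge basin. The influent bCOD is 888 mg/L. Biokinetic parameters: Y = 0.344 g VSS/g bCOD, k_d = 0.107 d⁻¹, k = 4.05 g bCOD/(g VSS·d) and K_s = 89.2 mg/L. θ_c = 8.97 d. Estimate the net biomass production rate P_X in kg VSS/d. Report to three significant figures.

P_X ≈ 72.5 kg VSS/d

Effluent substrate depends only on kinetics and SRT: S = K_s(1 + k_d θ_c) / [θ_c(Yk − k_d) − 1] = 89.2 × (1 + 0.107 × 8.97) / [8.97 × (0.344 × 4.05 − 0.107) − 1] = 174.8 / 10.54 = 16.59 mg/L.
Correct the yield for decay: Y_obs = Y/(1 + k_d θ_c) = 0.344 / (1 + 0.107 × 8.97) = 0.344 / 1.960 = 0.1755.
ΔS = 888 − 16.6 = 871.4 mg/L, so the substrate removal rate is 474 × 871.4/1000 = 413.0 kg bCOD/d.
P_X = Y_obs · Q(S₀ − S) = 0.1755 × 413.0 = 72.50 kg VSS/d.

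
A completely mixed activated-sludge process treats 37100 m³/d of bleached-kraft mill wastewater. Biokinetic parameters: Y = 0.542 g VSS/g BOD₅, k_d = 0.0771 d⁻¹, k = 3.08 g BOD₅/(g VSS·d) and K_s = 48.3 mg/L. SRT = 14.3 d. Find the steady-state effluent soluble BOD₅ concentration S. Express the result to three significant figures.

From the Monod/SRT balance for a CMAS, S = K_s·(1+k_d θ_c)/[θ_c·(Y k − k_d) − 1] = 48.3 × (1 + 0.0771 × 14.3) / [14.3 × (0.542 × 3.08 − 0.0771) − 1] = 101.6 / 21.77 = 4.665 mg/L.

S ≈ 4.66 mg/L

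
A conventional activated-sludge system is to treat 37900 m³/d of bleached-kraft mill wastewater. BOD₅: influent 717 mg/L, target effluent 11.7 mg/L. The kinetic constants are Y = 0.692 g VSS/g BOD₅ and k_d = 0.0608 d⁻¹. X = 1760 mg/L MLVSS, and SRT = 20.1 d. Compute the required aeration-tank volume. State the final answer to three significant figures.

V ≈ 95100 m³

Rearranging the biomass balance for a CMAS with decay, V = Y·Q·ΔS·θ_c / [X·(1+k_d θ_c)] = 0.692 × 37900 × (717 − 11.7) × 20.1 / [1760 × (1 + 0.0608 × 20.1)] = 3.72×10^8 / 3911 = 95070 m³.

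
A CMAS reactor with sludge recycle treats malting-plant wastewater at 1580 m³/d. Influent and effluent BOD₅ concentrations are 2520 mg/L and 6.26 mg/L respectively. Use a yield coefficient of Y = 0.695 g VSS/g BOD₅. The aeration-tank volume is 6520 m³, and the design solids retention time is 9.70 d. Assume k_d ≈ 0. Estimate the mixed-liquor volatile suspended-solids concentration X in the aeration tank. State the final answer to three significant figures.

X ≈ 4110 mg/L

From V·X = Y·Q·(S₀ − S)·θ_c (decay neglected): X = 0.695 × 1580 × (2520 − 6.26) × 9.70 / 6520 = 4107 mg/L.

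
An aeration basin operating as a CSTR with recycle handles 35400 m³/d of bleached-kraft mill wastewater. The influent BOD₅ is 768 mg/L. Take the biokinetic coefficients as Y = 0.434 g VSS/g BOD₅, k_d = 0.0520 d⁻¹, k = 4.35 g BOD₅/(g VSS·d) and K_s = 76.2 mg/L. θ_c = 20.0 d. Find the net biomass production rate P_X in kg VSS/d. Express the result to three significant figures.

Effluent substrate depends only on kinetics and SRT: S = K_s(1 + k_d θ_c) / [θ_c(Yk − k_d) − 1] = 76.2 × (1 + 0.0520 × 20.0) / [20.0 × (0.434 × 4.35 − 0.0520) − 1] = 155.4 / 35.72 = 4.352 mg/L.
The observed yield is Y_obs = Y/(1 + k_d·θ_c) = 0.434 / (1 + 0.0520 × 20.0) = 0.434 / 2.040 = 0.2127 g VSS per g BOD₅ removed.
Mass of BOD₅ removed per day: Q(S₀ − S) = 35400 × 763.6 g/m³ = 27033 kg/d.
Biomass produced: P_X = Y_obs·Q·ΔS = 0.2127 × 27033 ≈ 5751 kg VSS/d.

P_X ≈ 5750 kg VSS/d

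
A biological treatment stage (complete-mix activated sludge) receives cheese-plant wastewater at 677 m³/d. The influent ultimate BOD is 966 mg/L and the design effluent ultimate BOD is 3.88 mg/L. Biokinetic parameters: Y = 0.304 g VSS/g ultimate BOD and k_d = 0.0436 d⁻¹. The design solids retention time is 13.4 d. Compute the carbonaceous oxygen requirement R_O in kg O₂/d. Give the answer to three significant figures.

R_O ≈ 474 kg O₂/d

Correct the yield for decay: Y_obs = Y/(1 + k_d θ_c) = 0.304 / (1 + 0.0436 × 13.4) = 0.304 / 1.584 = 0.1919.
Q·(S₀ − S) = 677 × (966 − 3.88) × 10⁻³ = 651.4 kg/d removed.
Net sludge production P_X = 0.1919 × 651.4 = 125.0 kg VSS/d.
Carbonaceous O₂ demand = substrate oxidised − cell-mass equivalent = 651.4 − 1.42 × 125.0 = 473.9 kg O₂/d.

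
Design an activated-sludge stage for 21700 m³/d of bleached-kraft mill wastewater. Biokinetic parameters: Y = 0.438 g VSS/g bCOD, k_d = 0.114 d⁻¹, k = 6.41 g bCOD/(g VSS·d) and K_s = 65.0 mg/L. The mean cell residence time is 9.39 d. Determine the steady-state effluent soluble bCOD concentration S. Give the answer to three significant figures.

For a completely mixed reactor with recycle the Lawrence–McCarty relation gives S = K_s·(1 + k_d·θ_c) / [θ_c·(Y·k − k_d) − 1] = 65.0 × (1 + 0.114 × 9.39) / [9.39 × (0.438 × 6.41 − 0.114) − 1] = 134.6 / 24.29 = 5.540 mg/L.

S ≈ 5.54 mg/L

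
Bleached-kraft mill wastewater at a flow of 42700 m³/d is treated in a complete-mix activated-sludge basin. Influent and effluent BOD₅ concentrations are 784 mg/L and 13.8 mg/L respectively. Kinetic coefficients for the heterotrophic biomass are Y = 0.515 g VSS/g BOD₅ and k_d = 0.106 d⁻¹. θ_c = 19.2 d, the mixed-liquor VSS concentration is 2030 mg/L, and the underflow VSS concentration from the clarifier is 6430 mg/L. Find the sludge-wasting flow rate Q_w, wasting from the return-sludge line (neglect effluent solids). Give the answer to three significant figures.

Q_w ≈ 868 m³/d

Rearranging the biomass balance for a CMAS with decay, V = Y·Q·ΔS·θ_c / [X·(1+k_d θ_c)] = 0.515 × 42700 × (784 − 13.8) × 19.2 / [2030 × (1 + 0.106 × 19.2)] = 3.25×10^8 / 6161 = 52778 m³.
θ_c = V·X/(Q_w·X_r) when wasting from the recycle, so Q_w = V·X/(θ_c·X_r) = 52778 × 2030 / (19.2 × 6430) = 867.8 m³/d.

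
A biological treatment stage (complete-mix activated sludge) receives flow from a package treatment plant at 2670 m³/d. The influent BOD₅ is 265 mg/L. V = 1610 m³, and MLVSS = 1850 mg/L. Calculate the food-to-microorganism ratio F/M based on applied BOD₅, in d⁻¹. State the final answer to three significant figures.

F/M = Q·S₀ / (V·X) = 2670 × 265 / (1610 × 1850) = 0.2376 g BOD₅·(g VSS·d)⁻¹.

F/M ≈ 0.238 d⁻¹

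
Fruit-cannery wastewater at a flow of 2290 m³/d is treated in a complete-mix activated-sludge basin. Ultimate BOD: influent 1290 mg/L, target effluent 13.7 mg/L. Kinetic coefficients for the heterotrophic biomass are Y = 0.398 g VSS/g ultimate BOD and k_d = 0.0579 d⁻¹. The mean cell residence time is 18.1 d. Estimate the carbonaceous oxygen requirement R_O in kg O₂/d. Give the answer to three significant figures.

Observed yield with endogenous decay: Y_obs = Y / (1 + k_d·θ_c) = 0.398 / (1 + 0.0579 × 18.1) = 0.398 / 2.048 = 0.1943 g VSS/g ultimate BOD.
Substrate removed = Q·(S₀ − S) = 2290 m³/d × (1290 − 13.7) g/m³ = 2.92×10^6 g/d = 2923 kg/d.
Net sludge production P_X = 0.1943 × 2923 = 568.0 kg VSS/d.
R_O = Q·ΔS − 1.42 P_X = 2923 − 806.6 = 2116 kg O₂/d.

R_O ≈ 2120 kg O₂/d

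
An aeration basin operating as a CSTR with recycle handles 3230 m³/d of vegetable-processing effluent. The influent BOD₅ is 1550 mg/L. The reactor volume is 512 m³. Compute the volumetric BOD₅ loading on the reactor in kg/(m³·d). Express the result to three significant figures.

Volumetric loading L_v = Q·S₀ / V = 3230 × 1550 g/m³ / 512.0 m³ = 9778 g/(m³·d) = 9.778 kg BOD₅/(m³·d).

L_v ≈ 9.78 kg BOD₅/(m³·d)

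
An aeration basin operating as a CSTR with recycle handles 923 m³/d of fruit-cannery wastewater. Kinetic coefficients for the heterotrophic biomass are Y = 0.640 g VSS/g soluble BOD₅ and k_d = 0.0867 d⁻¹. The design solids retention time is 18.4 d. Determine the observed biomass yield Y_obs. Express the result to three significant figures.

Y_obs ≈ 0.247 g VSS/g soluble BOD₅

Y_obs = Y / (1 + k_d θ_c) = 0.640 / (1 + 0.0867 × 18.4) = 0.640 / 2.595 = 0.2466.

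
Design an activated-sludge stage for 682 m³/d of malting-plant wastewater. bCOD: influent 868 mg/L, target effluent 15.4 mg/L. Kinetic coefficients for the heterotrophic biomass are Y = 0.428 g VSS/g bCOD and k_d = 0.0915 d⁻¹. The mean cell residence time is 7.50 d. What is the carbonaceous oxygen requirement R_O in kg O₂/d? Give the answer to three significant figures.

The observed yield is Y_obs = Y/(1 + k_d·θ_c) = 0.428 / (1 + 0.0915 × 7.50) = 0.428 / 1.686 = 0.2538 g VSS per g bCOD removed.
Mass of bCOD removed per day: Q(S₀ − S) = 682 × 852.6 g/m³ = 581.5 kg/d.
Biomass synthesised: P_X = Y_obs × 581.5 = 147.6 kg VSS/d.
R_O = Q·(S₀ − S) − 1.42·P_X = 581.5 − 1.42 × 147.6 = 371.9 kg O₂/d.

R_O ≈ 372 kg O₂/d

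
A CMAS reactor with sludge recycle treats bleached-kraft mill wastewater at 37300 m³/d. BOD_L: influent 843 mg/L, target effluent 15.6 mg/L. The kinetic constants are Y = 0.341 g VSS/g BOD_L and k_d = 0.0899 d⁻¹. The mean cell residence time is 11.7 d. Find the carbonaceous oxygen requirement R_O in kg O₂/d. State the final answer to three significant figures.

R_O ≈ 23600 kg O₂/d

The observed yield is Y_obs = Y/(1 + k_d·θ_c) = 0.341 / (1 + 0.0899 × 11.7) = 0.341 / 2.052 = 0.1662 g VSS per g BOD_L removed.
Substrate removed = Q·(S₀ − S) = 37300 m³/d × (843 − 15.6) g/m³ = 3.09×10^7 g/d = 30862 kg/d.
Biomass synthesised: P_X = Y_obs × 30862 = 5129 kg VSS/d.
Carbonaceous O₂ demand = substrate oxidised − cell-mass equivalent = 30862 − 1.42 × 5129 = 23579 kg O₂/d.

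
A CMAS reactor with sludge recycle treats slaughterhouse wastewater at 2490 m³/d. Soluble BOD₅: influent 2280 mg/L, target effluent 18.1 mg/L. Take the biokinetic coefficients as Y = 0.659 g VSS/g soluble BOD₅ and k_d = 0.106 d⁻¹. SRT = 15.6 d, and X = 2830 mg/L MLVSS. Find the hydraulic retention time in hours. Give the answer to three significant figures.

Rearranging the biomass balance for a CMAS with decay, V = Y·Q·ΔS·θ_c / [X·(1+k_d θ_c)] = 0.659 × 2490 × (2280 − 18.1) × 15.6 / [2830 × (1 + 0.106 × 15.6)] = 5.79×10^7 / 7510 = 7710 m³.
Hydraulic retention time τ = V/Q = 7710 / 2490 = 3.096 d = 74.31 h.

τ ≈ 74.3 h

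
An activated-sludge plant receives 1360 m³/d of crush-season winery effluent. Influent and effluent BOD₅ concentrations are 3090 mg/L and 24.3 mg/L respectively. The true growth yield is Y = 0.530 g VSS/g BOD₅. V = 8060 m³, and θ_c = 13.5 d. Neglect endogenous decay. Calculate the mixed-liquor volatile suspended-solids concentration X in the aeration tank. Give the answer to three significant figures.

From V·X = Y·Q·(S₀ − S)·θ_c (decay neglected): X = 0.530 × 1360 × (3090 − 24.3) × 13.5 / 8060 = 3701 mg/L.

X ≈ 3700 mg/L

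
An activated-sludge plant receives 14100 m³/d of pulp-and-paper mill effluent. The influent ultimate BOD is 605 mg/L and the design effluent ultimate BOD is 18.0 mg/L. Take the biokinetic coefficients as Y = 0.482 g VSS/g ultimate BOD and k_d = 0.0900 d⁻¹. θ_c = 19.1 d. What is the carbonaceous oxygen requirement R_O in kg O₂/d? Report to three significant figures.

Correct the yield for decay: Y_obs = Y/(1 + k_d θ_c) = 0.482 / (1 + 0.0900 × 19.1) = 0.482 / 2.719 = 0.1773.
Substrate removed = Q·(S₀ − S) = 14100 m³/d × (605 − 18.0) g/m³ = 8.28×10^6 g/d = 8277 kg/d.
Net sludge production P_X = 0.1773 × 8277 = 1467 kg VSS/d.
R_O = Q·ΔS − 1.42 P_X = 8277 − 2083 = 6193 kg O₂/d.

R_O ≈ 6190 kg O₂/d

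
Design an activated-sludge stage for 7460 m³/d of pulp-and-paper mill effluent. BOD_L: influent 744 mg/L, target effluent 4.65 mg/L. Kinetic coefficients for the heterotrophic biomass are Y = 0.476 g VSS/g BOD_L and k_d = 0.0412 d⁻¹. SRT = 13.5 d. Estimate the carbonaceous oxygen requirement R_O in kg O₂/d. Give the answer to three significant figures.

R_O ≈ 3120 kg O₂/d

The observed yield is Y_obs = Y/(1 + k_d·θ_c) = 0.476 / (1 + 0.0412 × 13.5) = 0.476 / 1.556 = 0.3059 g VSS per g BOD_L removed.
Mass of BOD_L removed per day: Q(S₀ − S) = 7460 × 739.4 g/m³ = 5516 kg/d.
Biomass synthesised: P_X = Y_obs × 5516 = 1687 kg VSS/d.
R_O = Q·ΔS − 1.42 P_X = 5516 − 2396 = 3120 kg O₂/d.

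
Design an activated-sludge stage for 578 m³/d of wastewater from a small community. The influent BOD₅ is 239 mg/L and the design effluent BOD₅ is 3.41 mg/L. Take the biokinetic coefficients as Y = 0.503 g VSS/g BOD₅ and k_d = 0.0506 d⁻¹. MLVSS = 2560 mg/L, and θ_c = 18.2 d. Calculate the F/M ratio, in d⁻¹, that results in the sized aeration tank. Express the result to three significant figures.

F/M ≈ 0.213 d⁻¹

Rearranging the biomass balance for a CMAS with decay, V = Y·Q·ΔS·θ_c / [X·(1+k_d θ_c)] = 0.503 × 578 × (239 − 3.41) × 18.2 / [2560 × (1 + 0.0506 × 18.2)] = 1.25×10^6 / 4918 = 253.5 m³.
F/M = applied load / biomass = Q·S₀/(V·X) = 578 × 239 / (253.5 × 2560) = 0.2129 d⁻¹.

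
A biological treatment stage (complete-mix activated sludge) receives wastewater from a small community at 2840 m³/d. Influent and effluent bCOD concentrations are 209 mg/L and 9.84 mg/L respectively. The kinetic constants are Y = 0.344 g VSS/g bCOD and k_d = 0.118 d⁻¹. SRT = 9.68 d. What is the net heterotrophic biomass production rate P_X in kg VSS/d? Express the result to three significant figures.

Observed yield with endogenous decay: Y_obs = Y / (1 + k_d·θ_c) = 0.344 / (1 + 0.118 × 9.68) = 0.344 / 2.142 = 0.1606 g VSS/g bCOD.
Substrate removed = Q·(S₀ − S) = 2840 m³/d × (209 − 9.84) g/m³ = 5.66×10^5 g/d = 565.6 kg/d.
So the net sludge growth is P_X = 0.1606 × 565.6 = 90.83 kg VSS/d.

P_X ≈ 90.8 kg VSS/d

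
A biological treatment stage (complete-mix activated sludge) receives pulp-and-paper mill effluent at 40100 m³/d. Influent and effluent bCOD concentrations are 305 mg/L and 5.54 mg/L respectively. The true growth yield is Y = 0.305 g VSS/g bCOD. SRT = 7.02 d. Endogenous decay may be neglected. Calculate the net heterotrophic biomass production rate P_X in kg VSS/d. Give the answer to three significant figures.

P_X ≈ 3660 kg VSS/d

With endogenous decay neglected, the observed yield equals the true yield: Y_obs = Y = 0.305 g VSS/g bCOD.
Mass of bCOD removed per day: Q(S₀ − S) = 40100 × 299.5 g/m³ = 12008 kg/d.
Net biomass production P_X = Y_obs × Q·(S₀ − S) = 0.3050 × 12008 = 3663 kg VSS/d.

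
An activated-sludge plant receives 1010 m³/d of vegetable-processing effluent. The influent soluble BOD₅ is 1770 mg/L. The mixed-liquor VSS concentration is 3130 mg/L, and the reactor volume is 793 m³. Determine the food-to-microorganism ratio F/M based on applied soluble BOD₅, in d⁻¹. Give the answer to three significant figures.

F/M ≈ 0.720 d⁻¹

F/M = applied load / biomass = Q·S₀/(V·X) = 1010 × 1770 / (793.0 × 3130) = 0.7202 d⁻¹.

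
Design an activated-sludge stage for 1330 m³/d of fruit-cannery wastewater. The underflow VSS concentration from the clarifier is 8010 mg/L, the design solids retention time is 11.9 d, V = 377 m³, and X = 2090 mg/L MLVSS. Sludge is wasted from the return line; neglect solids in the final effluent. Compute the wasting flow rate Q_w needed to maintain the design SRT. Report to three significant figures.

Q_w = (V·X)/(θ_c X_r) = 377.0 × 2090 / (11.9 × 8010) = 8.266 m³/d.

Q_w ≈ 8.27 m³/d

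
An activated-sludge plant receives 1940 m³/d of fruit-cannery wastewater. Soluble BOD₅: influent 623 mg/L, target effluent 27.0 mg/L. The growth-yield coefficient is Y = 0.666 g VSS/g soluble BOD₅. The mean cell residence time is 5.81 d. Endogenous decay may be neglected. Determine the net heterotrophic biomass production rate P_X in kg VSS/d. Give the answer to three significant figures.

Since k_d ≈ 0, Y_obs = Y = 0.666 g VSS/g soluble BOD₅.
Mass of soluble BOD₅ removed per day: Q(S₀ − S) = 1940 × 596.0 g/m³ = 1156 kg/d.
Net biomass production P_X = Y_obs × Q·(S₀ − S) = 0.6660 × 1156 = 770.1 kg VSS/d.

P_X ≈ 770 kg VSS/d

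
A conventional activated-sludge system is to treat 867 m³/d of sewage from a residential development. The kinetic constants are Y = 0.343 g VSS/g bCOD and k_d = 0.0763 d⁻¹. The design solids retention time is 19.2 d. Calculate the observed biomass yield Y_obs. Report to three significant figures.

The observed yield is Y_obs = Y/(1 + k_d·θ_c) = 0.343 / (1 + 0.0763 × 19.2) = 0.343 / 2.465 = 0.1392 g VSS per g bCOD removed.

Y_obs ≈ 0.139 g VSS/g bCOD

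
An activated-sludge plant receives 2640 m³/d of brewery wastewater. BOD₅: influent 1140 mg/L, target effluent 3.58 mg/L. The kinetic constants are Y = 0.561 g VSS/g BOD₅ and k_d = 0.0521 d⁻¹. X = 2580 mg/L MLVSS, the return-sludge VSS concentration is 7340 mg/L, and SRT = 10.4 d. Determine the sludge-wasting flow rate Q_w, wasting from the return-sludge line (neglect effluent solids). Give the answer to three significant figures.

Rearranging the biomass balance for a CMAS with decay, V = Y·Q·ΔS·θ_c / [X·(1+k_d θ_c)] = 0.561 × 2640 × (1140 − 3.58) × 10.4 / [2580 × (1 + 0.0521 × 10.4)] = 1.75×10^7 / 3978 = 4400 m³.
θ_c = V·X/(Q_w·X_r) when wasting from the recycle, so Q_w = V·X/(θ_c·X_r) = 4400 × 2580 / (10.4 × 7340) = 148.7 m³/d.

Q_w ≈ 149 m³/d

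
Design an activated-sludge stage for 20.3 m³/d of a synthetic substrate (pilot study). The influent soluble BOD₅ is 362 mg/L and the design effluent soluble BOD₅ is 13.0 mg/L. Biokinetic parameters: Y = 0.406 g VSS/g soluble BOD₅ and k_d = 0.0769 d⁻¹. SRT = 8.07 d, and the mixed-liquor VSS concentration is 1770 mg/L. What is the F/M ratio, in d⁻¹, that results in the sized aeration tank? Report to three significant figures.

Steady-state biomass mass balance: V·X·(1 + k_d·θ_c) = Y·Q·(S₀ − S)·θ_c, so V = 0.406 × 20.3 × (362 − 13.0) × 8.07 / [1770 × (1 + 0.0769 × 8.07)] = 2.32×10^4 / 2868 = 8.092 m³.
F/M = applied load / biomass = Q·S₀/(V·X) = 20.3 × 362 / (8.092 × 1770) = 0.5130 d⁻¹.

F/M ≈ 0.513 d⁻¹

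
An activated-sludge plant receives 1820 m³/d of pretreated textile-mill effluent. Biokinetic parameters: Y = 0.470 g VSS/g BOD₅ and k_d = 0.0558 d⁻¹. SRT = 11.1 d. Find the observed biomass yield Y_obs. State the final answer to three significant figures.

Correct the yield for decay: Y_obs = Y/(1 + k_d θ_c) = 0.470 / (1 + 0.0558 × 11.1) = 0.470 / 1.619 = 0.2902.

Y_obs ≈ 0.290 g VSS/g BOD₅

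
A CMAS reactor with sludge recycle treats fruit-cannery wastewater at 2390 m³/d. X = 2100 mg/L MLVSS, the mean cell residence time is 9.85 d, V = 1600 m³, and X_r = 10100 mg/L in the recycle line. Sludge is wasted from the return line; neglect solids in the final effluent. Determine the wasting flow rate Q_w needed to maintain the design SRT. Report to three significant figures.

Wasting from the return line (neglecting effluent solids): Q_w = V·X / (θ_c·X_r) = 1600 × 2100 / (9.85 × 10100) = 33.77 m³/d.

Q_w ≈ 33.8 m³/d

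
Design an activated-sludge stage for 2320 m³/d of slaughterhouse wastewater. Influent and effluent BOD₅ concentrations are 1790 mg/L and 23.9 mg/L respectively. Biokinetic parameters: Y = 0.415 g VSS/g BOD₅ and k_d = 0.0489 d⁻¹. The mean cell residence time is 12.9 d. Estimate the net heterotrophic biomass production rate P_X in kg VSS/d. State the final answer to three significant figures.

P_X ≈ 1040 kg VSS/d

Correct the yield for decay: Y_obs = Y/(1 + k_d θ_c) = 0.415 / (1 + 0.0489 × 12.9) = 0.415 / 1.631 = 0.2545.
Mass of BOD₅ removed per day: Q(S₀ − S) = 2320 × 1766 g/m³ = 4097 kg/d.
Net biomass production P_X = Y_obs × Q·(S₀ − S) = 0.2545 × 4097 = 1043 kg VSS/d.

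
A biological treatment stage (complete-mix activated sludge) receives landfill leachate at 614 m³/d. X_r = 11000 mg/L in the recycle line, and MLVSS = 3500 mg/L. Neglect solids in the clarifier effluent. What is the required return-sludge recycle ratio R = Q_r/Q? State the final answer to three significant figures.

Mass balance around the secondary clarifier (neglecting effluent solids): R = X / (X_r − X) = 3500 / (11000 − 3500) = 0.4667.

R ≈ 0.467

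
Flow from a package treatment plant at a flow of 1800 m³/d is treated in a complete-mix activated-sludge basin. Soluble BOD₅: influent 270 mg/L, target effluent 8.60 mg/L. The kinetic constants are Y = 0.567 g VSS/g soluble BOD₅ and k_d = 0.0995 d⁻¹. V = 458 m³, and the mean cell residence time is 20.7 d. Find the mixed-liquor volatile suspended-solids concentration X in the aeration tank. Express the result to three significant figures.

X = Y·Q·ΔS·θ_c / [V·(1 + k_d θ_c)] = 0.567 × 1800 × (270 − 8.60) × 20.7 / [458 × (1 + 0.0995 × 20.7)] = 3941 mg/L.

X ≈ 3940 mg/L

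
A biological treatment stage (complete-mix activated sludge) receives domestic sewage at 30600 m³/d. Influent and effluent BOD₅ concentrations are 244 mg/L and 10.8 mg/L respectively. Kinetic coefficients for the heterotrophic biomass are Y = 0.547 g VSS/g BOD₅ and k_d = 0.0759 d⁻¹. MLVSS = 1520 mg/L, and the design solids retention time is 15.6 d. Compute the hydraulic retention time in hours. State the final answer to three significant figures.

τ ≈ 14.4 h

Rearranging the biomass balance for a CMAS with decay, V = Y·Q·ΔS·θ_c / [X·(1+k_d θ_c)] = 0.547 × 30600 × (244 − 10.8) × 15.6 / [1520 × (1 + 0.0759 × 15.6)] = 6.09×10^7 / 3320 = 18342 m³.
Hydraulic retention time τ = V/Q = 18342 / 30600 = 0.5994 d = 14.39 h.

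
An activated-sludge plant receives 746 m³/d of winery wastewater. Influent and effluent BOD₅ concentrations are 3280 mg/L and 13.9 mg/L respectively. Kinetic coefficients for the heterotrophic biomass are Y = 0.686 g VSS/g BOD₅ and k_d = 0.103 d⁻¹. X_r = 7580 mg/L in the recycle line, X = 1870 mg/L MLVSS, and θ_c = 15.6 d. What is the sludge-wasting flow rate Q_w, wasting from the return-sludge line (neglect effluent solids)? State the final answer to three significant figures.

Q_w ≈ 84.6 m³/d

Steady-state biomass mass balance: V·X·(1 + k_d·θ_c) = Y·Q·(S₀ − S)·θ_c, so V = 0.686 × 746 × (3280 − 13.9) × 15.6 / [1870 × (1 + 0.103 × 15.6)] = 2.61×10^7 / 4875 = 5349 m³.
Q_w = (V·X)/(θ_c X_r) = 5349 × 1870 / (15.6 × 7580) = 84.59 m³/d.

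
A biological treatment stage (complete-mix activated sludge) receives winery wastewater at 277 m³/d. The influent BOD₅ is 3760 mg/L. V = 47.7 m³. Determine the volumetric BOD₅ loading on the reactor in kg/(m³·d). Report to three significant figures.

L_v ≈ 21.8 kg BOD₅/(m³·d)

Applied BOD₅ load per unit volume = Q·S₀/V = (277 × 3760/1000)/47.70 = 21.83 kg BOD₅·m⁻³·d⁻¹.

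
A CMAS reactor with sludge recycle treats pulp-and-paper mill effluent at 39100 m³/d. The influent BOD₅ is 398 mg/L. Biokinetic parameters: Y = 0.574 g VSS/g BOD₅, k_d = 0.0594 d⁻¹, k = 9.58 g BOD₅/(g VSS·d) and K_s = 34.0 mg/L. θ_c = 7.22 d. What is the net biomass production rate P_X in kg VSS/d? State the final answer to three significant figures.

P_X ≈ 6230 kg VSS/d

From the Monod/SRT balance for a CMAS, S = K_s·(1+k_d θ_c)/[θ_c·(Y k − k_d) − 1] = 34.0 × (1 + 0.0594 × 7.22) / [7.22 × (0.574 × 9.58 − 0.0594) − 1] = 48.58 / 38.27 = 1.269 mg/L.
Correct the yield for decay: Y_obs = Y/(1 + k_d θ_c) = 0.574 / (1 + 0.0594 × 7.22) = 0.574 / 1.429 = 0.4017.
Substrate removed = Q·(S₀ − S) = 39100 m³/d × (398 − 1.27) g/m³ = 1.55×10^7 g/d = 15512 kg/d.
Biomass produced: P_X = Y_obs·Q·ΔS = 0.4017 × 15512 ≈ 6231 kg VSS/d.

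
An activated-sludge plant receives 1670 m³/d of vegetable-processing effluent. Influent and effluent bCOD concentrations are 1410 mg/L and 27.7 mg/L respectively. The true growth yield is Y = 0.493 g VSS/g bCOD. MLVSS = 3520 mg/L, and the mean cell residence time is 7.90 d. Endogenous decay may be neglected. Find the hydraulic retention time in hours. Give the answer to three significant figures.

V·X = Y·Q·ΔS·θ_c gives V = 0.493 × 1670 × (1410 − 27.7) × 7.90 / 3520 = 2554 m³.
Hydraulic retention time τ = V/Q = 2554 / 1670 = 1.529 d = 36.71 h.

τ ≈ 36.7 h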